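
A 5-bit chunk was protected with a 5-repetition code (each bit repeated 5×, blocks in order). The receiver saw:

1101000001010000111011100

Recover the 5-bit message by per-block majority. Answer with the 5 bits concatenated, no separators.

Block 1 (11010): 3 ones → 1
Block 2 (00001): 1 one → 0
Block 3 (01000): 1 one → 0
Block 4 (01110): 3 ones → 1
Block 5 (11100): 3 ones → 1

10011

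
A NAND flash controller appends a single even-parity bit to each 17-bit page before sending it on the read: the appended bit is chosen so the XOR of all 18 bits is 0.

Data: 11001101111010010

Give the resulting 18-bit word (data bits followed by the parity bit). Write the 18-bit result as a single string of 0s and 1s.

XOR of the 17 data bits: 1⊕1⊕0⊕0⊕1⊕1⊕0⊕1⊕1⊕1⊕1⊕0⊕1⊕0⊕0⊕1⊕0 = 0
Parity bit = 0 (so all 18 bits XOR to 0).

110011011110100100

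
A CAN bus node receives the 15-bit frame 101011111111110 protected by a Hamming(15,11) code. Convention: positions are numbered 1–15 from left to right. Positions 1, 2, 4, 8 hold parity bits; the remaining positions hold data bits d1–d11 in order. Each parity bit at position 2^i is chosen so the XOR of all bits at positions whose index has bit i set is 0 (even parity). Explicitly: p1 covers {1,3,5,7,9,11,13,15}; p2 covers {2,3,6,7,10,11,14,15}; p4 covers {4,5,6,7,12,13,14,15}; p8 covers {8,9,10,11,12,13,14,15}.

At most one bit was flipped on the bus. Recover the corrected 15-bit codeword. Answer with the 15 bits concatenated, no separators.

s1 (pos 1,3,5,7,9,11,13,15): 1⊕1⊕1⊕1⊕1⊕1⊕1⊕0 = 1
s2 (pos 2,3,6,7,10,11,14,15): 0⊕1⊕1⊕1⊕1⊕1⊕1⊕0 = 0
s4 (pos 4,5,6,7,12,13,14,15): 0⊕1⊕1⊕1⊕1⊕1⊕1⊕0 = 0
s8 (pos 8,9,10,11,12,13,14,15): 1⊕1⊕1⊕1⊕1⊕1⊕1⊕0 = 1
Syndrome s8…s1 = 1001 → error at position 9.
Flip position 9: 101011111111110 → 101011110111110

101011110111110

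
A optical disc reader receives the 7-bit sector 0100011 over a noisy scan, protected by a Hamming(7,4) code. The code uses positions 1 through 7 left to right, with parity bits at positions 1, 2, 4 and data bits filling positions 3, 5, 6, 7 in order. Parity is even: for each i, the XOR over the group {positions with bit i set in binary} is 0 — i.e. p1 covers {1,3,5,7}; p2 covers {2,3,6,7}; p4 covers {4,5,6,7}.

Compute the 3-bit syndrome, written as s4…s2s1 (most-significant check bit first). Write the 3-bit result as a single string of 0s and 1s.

011

s1 (pos 1,3,5,7): 0⊕0⊕0⊕1 = 1
s2 (pos 2,3,6,7): 1⊕0⊕1⊕1 = 1
s4 (pos 4,5,6,7): 0⊕0⊕1⊕1 = 0
Syndrome s4…s1 = 011 → error at position 3.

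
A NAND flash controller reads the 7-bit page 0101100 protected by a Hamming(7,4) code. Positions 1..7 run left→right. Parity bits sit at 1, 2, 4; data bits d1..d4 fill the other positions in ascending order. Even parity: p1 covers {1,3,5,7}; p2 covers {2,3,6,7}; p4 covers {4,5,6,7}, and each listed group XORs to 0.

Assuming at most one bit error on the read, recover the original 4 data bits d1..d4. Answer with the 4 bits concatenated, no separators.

1100

s1 (pos 1,3,5,7): 0⊕0⊕1⊕0 = 1
s2 (pos 2,3,6,7): 1⊕0⊕0⊕0 = 1
s4 (pos 4,5,6,7): 1⊕1⊕0⊕0 = 0
Syndrome s4…s1 = 011 → error at position 3.
Flip position 3: 0101100 → 0111100
Read data bits from positions 3,5,6,7: 1100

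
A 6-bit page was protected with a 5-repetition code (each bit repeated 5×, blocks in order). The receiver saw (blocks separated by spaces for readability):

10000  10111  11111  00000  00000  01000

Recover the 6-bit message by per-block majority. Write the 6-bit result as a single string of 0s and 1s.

011000

Block 1 (10000): 1 one → 0
Block 2 (10111): 4 ones → 1
Block 3 (11111): 5 ones → 1
Block 4 (00000): 0 ones → 0
Block 5 (00000): 0 ones → 0
Block 6 (01000): 1 one → 0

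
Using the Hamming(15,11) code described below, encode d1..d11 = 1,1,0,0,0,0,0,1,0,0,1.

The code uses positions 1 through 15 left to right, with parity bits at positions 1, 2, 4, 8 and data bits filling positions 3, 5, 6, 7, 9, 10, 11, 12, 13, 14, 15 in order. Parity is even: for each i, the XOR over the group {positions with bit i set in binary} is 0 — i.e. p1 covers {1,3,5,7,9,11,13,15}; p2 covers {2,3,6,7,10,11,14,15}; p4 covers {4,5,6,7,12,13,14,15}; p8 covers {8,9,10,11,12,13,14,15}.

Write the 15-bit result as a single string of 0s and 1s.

101110000001001

Place data at non-parity positions: p1 p2 1 p4 1 0 0 p8 0 0 0 1 0 0 1
p1 (pos 1,3,5,7,9,11,13,15): XOR of data positions = 1⊕1⊕0⊕0⊕0⊕0⊕1 = 1
p2 (pos 2,3,6,7,10,11,14,15): XOR of data positions = 1⊕0⊕0⊕0⊕0⊕0⊕1 = 0
p4 (pos 4,5,6,7,12,13,14,15): XOR of data positions = 1⊕0⊕0⊕1⊕0⊕0⊕1 = 1
p8 (pos 8,9,10,11,12,13,14,15): XOR of data positions = 0⊕0⊕0⊕1⊕0⊕0⊕1 = 0
Codeword: 101110000001001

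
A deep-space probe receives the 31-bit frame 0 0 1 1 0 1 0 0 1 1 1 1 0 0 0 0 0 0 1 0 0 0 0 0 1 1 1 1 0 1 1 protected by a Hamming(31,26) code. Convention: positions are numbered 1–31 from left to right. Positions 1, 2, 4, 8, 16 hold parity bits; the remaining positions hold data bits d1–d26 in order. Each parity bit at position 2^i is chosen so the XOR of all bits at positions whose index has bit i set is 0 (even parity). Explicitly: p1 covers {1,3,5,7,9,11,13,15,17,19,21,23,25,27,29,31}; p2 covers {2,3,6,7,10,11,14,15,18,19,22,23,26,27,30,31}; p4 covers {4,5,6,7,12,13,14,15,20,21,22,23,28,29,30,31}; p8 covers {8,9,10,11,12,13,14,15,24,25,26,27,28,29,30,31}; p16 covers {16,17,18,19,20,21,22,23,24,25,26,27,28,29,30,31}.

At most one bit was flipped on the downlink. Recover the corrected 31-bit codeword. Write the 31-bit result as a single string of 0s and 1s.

0011010011110000000000001111011

s1 (pos 1,3,5,7,9,11,13,15,17,19,21,23,25,27,29,31): 0⊕1⊕0⊕0⊕1⊕1⊕0⊕0⊕0⊕1⊕0⊕0⊕1⊕1⊕0⊕1 = 1
s2 (pos 2,3,6,7,10,11,14,15,18,19,22,23,26,27,30,31): 0⊕1⊕1⊕0⊕1⊕1⊕0⊕0⊕0⊕1⊕0⊕0⊕1⊕1⊕1⊕1 = 1
s4 (pos 4,5,6,7,12,13,14,15,20,21,22,23,28,29,30,31): 1⊕0⊕1⊕0⊕1⊕0⊕0⊕0⊕0⊕0⊕0⊕0⊕1⊕0⊕1⊕1 = 0
s8 (pos 8,9,10,11,12,13,14,15,24,25,26,27,28,29,30,31): 0⊕1⊕1⊕1⊕1⊕0⊕0⊕0⊕0⊕1⊕1⊕1⊕1⊕0⊕1⊕1 = 0
s16 (pos 16,17,18,19,20,21,22,23,24,25,26,27,28,29,30,31): 0⊕0⊕0⊕1⊕0⊕0⊕0⊕0⊕0⊕1⊕1⊕1⊕1⊕0⊕1⊕1 = 1
Syndrome s16…s1 = 10011 → error at position 19.
Flip position 19: 0011010011110000001000001111011 → 0011010011110000000000001111011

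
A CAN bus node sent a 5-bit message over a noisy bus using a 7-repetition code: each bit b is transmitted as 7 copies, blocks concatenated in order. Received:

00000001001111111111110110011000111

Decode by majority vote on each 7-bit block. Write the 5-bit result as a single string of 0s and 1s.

Block 1 (0000000): 0 ones → 0
Block 2 (1001111): 5 ones → 1
Block 3 (1111111): 7 ones → 1
Block 4 (1011001): 4 ones → 1
Block 5 (1000111): 4 ones → 1

01111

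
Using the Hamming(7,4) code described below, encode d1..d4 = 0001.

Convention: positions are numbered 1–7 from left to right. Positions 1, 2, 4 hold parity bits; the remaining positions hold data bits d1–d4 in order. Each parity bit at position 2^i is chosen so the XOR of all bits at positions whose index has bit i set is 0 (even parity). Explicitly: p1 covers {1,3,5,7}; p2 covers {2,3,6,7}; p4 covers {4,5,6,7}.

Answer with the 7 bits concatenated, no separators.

1101001

Place data at non-parity positions: p1 p2 0 p4 0 0 1
p1 (pos 1,3,5,7): XOR of data positions = 0⊕0⊕1 = 1
p2 (pos 2,3,6,7): XOR of data positions = 0⊕0⊕1 = 1
p4 (pos 4,5,6,7): XOR of data positions = 0⊕0⊕1 = 1
Codeword: 1101001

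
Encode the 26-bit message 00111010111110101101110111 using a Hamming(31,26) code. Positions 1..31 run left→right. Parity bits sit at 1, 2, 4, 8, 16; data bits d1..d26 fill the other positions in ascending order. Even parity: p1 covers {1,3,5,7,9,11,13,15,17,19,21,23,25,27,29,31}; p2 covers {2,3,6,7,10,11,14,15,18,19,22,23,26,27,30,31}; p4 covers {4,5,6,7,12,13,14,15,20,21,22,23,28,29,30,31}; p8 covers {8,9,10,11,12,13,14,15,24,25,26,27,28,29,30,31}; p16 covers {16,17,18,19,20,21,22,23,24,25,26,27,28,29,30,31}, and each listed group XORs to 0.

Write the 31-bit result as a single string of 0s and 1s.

Place data at non-parity positions: p1 p2 0 p4 0 1 1 p8 1 0 1 0 1 1 1 p16 1 1 0 1 0 1 1 0 1 1 1 0 1 1 1
p1 (pos 1,3,5,7,9,11,13,15,17,19,21,23,25,27,29,31): XOR of data positions = 0⊕0⊕1⊕1⊕1⊕1⊕1⊕1⊕0⊕0⊕1⊕1⊕1⊕1⊕1 = 1
p2 (pos 2,3,6,7,10,11,14,15,18,19,22,23,26,27,30,31): XOR of data positions = 0⊕1⊕1⊕0⊕1⊕1⊕1⊕1⊕0⊕1⊕1⊕1⊕1⊕1⊕1 = 0
p4 (pos 4,5,6,7,12,13,14,15,20,21,22,23,28,29,30,31): XOR of data positions = 0⊕1⊕1⊕0⊕1⊕1⊕1⊕1⊕0⊕1⊕1⊕0⊕1⊕1⊕1 = 1
p8 (pos 8,9,10,11,12,13,14,15,24,25,26,27,28,29,30,31): XOR of data positions = 1⊕0⊕1⊕0⊕1⊕1⊕1⊕0⊕1⊕1⊕1⊕0⊕1⊕1⊕1 = 1
p16 (pos 16,17,18,19,20,21,22,23,24,25,26,27,28,29,30,31): XOR of data positions = 1⊕1⊕0⊕1⊕0⊕1⊕1⊕0⊕1⊕1⊕1⊕0⊕1⊕1⊕1 = 1
Codeword: 1001011110101111110101101110111

1001011110101111110101101110111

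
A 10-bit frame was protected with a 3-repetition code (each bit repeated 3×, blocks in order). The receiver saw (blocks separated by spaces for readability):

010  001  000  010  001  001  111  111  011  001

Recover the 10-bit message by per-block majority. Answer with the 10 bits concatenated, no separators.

Block 1 (010): 1 one → 0
Block 2 (001): 1 one → 0
Block 3 (000): 0 ones → 0
Block 4 (010): 1 one → 0
Block 5 (001): 1 one → 0
Block 6 (001): 1 one → 0
Block 7 (111): 3 ones → 1
Block 8 (111): 3 ones → 1
Block 9 (011): 2 ones → 1
Block 10 (001): 1 one → 0

0000001110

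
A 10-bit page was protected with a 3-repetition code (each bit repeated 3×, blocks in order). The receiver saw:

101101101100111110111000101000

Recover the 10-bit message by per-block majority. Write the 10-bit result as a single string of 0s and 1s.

Block 1 (101): 2 ones → 1
Block 2 (101): 2 ones → 1
Block 3 (101): 2 ones → 1
Block 4 (100): 1 one → 0
Block 5 (111): 3 ones → 1
Block 6 (110): 2 ones → 1
Block 7 (111): 3 ones → 1
Block 8 (000): 0 ones → 0
Block 9 (101): 2 ones → 1
Block 10 (000): 0 ones → 0

1110111010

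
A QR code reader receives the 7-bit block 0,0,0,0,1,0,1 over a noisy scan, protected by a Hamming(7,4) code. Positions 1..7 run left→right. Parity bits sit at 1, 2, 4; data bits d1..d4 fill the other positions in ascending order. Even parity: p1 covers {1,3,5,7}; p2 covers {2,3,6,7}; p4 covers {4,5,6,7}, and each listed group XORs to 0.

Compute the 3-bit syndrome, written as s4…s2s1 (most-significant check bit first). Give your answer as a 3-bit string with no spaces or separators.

010

s1 (pos 1,3,5,7): 0⊕0⊕1⊕1 = 0
s2 (pos 2,3,6,7): 0⊕0⊕0⊕1 = 1
s4 (pos 4,5,6,7): 0⊕1⊕0⊕1 = 0
Syndrome s4…s1 = 010 → error at position 2.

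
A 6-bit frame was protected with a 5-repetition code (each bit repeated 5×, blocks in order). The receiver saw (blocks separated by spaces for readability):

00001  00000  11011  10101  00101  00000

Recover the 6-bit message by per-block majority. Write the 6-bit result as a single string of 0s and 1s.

Block 1 (00001): 1 one → 0
Block 2 (00000): 0 ones → 0
Block 3 (11011): 4 ones → 1
Block 4 (10101): 3 ones → 1
Block 5 (00101): 2 ones → 0
Block 6 (00000): 0 ones → 0

001100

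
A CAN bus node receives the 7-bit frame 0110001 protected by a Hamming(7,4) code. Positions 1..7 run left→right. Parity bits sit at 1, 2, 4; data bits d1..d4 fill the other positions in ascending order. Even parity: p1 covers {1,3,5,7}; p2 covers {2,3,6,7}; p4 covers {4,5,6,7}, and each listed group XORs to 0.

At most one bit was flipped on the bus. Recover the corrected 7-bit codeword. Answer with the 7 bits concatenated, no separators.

0110011

s1 (pos 1,3,5,7): 0⊕1⊕0⊕1 = 0
s2 (pos 2,3,6,7): 1⊕1⊕0⊕1 = 1
s4 (pos 4,5,6,7): 0⊕0⊕0⊕1 = 1
Syndrome s4…s1 = 110 → error at position 6.
Flip position 6: 0110001 → 0110011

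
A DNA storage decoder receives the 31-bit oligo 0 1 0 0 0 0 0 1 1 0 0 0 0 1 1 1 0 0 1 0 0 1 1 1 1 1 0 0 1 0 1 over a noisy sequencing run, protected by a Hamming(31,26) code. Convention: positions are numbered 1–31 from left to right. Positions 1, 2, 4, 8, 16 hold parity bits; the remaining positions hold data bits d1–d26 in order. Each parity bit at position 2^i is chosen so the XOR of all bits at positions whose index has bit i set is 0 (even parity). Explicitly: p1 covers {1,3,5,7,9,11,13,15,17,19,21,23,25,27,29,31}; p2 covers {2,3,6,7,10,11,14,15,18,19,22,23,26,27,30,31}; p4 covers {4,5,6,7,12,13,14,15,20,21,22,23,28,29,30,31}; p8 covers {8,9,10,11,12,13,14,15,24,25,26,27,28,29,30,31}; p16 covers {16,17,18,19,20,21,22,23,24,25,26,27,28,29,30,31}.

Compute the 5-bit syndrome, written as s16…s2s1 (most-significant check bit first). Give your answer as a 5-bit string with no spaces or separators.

11001

s1 (pos 1,3,5,7,9,11,13,15,17,19,21,23,25,27,29,31): 0⊕0⊕0⊕0⊕1⊕0⊕0⊕1⊕0⊕1⊕0⊕1⊕1⊕0⊕1⊕1 = 1
s2 (pos 2,3,6,7,10,11,14,15,18,19,22,23,26,27,30,31): 1⊕0⊕0⊕0⊕0⊕0⊕1⊕1⊕0⊕1⊕1⊕1⊕1⊕0⊕0⊕1 = 0
s4 (pos 4,5,6,7,12,13,14,15,20,21,22,23,28,29,30,31): 0⊕0⊕0⊕0⊕0⊕0⊕1⊕1⊕0⊕0⊕1⊕1⊕0⊕1⊕0⊕1 = 0
s8 (pos 8,9,10,11,12,13,14,15,24,25,26,27,28,29,30,31): 1⊕1⊕0⊕0⊕0⊕0⊕1⊕1⊕1⊕1⊕1⊕0⊕0⊕1⊕0⊕1 = 1
s16 (pos 16,17,18,19,20,21,22,23,24,25,26,27,28,29,30,31): 1⊕0⊕0⊕1⊕0⊕0⊕1⊕1⊕1⊕1⊕1⊕0⊕0⊕1⊕0⊕1 = 1
Syndrome s16…s1 = 11001 → error at position 25.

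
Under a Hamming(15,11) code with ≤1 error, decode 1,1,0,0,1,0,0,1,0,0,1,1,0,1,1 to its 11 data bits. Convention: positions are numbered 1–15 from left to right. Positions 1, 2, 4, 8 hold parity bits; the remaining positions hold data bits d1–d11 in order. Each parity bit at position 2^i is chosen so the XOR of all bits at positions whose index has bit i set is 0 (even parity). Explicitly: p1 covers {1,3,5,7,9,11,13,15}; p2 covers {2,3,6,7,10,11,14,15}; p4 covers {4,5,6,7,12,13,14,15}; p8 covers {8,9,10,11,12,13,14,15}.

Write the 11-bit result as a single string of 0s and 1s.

s1 (pos 1,3,5,7,9,11,13,15): 1⊕0⊕1⊕0⊕0⊕1⊕0⊕1 = 0
s2 (pos 2,3,6,7,10,11,14,15): 1⊕0⊕0⊕0⊕0⊕1⊕1⊕1 = 0
s4 (pos 4,5,6,7,12,13,14,15): 0⊕1⊕0⊕0⊕1⊕0⊕1⊕1 = 0
s8 (pos 8,9,10,11,12,13,14,15): 1⊕0⊕0⊕1⊕1⊕0⊕1⊕1 = 1
Syndrome s8…s1 = 1000 → error at position 8.
Flip position 8: 110010010011011 → 110010000011011
Read data bits from positions 3,5,6,7,9,10,11,12,13,14,15: 01000011011

01000011011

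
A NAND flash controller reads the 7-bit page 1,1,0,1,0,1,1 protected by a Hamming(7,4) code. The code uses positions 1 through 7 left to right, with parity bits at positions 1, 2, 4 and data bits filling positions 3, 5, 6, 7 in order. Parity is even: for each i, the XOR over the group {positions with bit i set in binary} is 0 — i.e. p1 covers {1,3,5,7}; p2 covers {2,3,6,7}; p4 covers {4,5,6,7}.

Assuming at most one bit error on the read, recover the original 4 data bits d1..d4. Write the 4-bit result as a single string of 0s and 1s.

s1 (pos 1,3,5,7): 1⊕0⊕0⊕1 = 0
s2 (pos 2,3,6,7): 1⊕0⊕1⊕1 = 1
s4 (pos 4,5,6,7): 1⊕0⊕1⊕1 = 1
Syndrome s4…s1 = 110 → error at position 6.
Flip position 6: 1101011 → 1101001
Read data bits from positions 3,5,6,7: 0001

0001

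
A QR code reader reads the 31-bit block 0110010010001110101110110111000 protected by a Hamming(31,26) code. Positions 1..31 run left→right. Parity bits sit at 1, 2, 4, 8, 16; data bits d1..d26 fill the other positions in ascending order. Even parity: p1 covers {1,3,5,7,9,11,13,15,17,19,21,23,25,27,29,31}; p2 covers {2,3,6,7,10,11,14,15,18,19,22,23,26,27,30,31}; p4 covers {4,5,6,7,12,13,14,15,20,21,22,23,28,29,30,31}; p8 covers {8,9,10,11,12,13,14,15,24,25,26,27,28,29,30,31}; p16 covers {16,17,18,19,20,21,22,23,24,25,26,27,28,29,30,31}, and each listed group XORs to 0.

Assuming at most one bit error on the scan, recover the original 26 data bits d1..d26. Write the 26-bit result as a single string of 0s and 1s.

s1 (pos 1,3,5,7,9,11,13,15,17,19,21,23,25,27,29,31): 0⊕1⊕0⊕0⊕1⊕0⊕1⊕1⊕1⊕1⊕1⊕1⊕0⊕1⊕0⊕0 = 1
s2 (pos 2,3,6,7,10,11,14,15,18,19,22,23,26,27,30,31): 1⊕1⊕1⊕0⊕0⊕0⊕1⊕1⊕0⊕1⊕0⊕1⊕1⊕1⊕0⊕0 = 1
s4 (pos 4,5,6,7,12,13,14,15,20,21,22,23,28,29,30,31): 0⊕0⊕1⊕0⊕0⊕1⊕1⊕1⊕1⊕1⊕0⊕1⊕1⊕0⊕0⊕0 = 0
s8 (pos 8,9,10,11,12,13,14,15,24,25,26,27,28,29,30,31): 0⊕1⊕0⊕0⊕0⊕1⊕1⊕1⊕1⊕0⊕1⊕1⊕1⊕0⊕0⊕0 = 0
s16 (pos 16,17,18,19,20,21,22,23,24,25,26,27,28,29,30,31): 0⊕1⊕0⊕1⊕1⊕1⊕0⊕1⊕1⊕0⊕1⊕1⊕1⊕0⊕0⊕0 = 1
Syndrome s16…s1 = 10011 → error at position 19.
Flip position 19: 0110010010001110101110110111000 → 0110010010001110100110110111000
Read data bits from positions 3,5,6,7,9,10,11,12,13,14,15,17,18,19,20,21,22,23,24,25,26,27,28,29,30,31: 10101000111100110110111000

10101000111100110110111000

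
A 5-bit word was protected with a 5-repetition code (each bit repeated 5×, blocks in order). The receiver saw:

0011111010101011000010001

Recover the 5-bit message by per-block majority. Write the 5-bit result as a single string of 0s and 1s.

11100

Block 1 (00111): 3 ones → 1
Block 2 (11010): 3 ones → 1
Block 3 (10101): 3 ones → 1
Block 4 (10000): 1 one → 0
Block 5 (10001): 2 ones → 0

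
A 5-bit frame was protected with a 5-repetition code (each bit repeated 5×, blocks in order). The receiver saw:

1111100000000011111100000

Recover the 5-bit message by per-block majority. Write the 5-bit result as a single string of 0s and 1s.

10010

Block 1 (11111): 5 ones → 1
Block 2 (00000): 0 ones → 0
Block 3 (00001): 1 one → 0
Block 4 (11111): 5 ones → 1
Block 5 (00000): 0 ones → 0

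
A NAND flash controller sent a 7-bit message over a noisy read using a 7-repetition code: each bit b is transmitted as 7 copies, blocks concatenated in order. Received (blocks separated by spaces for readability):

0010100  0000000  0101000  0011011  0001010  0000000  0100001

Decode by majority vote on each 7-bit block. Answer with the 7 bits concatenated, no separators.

0001000

Block 1 (0010100): 2 ones → 0
Block 2 (0000000): 0 ones → 0
Block 3 (0101000): 2 ones → 0
Block 4 (0011011): 4 ones → 1
Block 5 (0001010): 2 ones → 0
Block 6 (0000000): 0 ones → 0
Block 7 (0100001): 2 ones → 0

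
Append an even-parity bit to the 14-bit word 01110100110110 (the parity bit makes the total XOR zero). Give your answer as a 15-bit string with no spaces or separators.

XOR of the 14 data bits: 0⊕1⊕1⊕1⊕0⊕1⊕0⊕0⊕1⊕1⊕0⊕1⊕1⊕0 = 0
Parity bit = 0 (so all 15 bits XOR to 0).

011101001101100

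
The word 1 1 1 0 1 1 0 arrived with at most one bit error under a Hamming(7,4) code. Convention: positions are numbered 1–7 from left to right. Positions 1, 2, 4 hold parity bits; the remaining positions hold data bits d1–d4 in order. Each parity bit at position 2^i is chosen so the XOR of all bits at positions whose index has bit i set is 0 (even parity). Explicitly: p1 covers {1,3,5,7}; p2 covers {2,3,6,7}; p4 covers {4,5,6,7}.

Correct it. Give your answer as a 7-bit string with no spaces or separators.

s1 (pos 1,3,5,7): 1⊕1⊕1⊕0 = 1
s2 (pos 2,3,6,7): 1⊕1⊕1⊕0 = 1
s4 (pos 4,5,6,7): 0⊕1⊕1⊕0 = 0
Syndrome s4…s1 = 011 → error at position 3.
Flip position 3: 1110110 → 1100110

1100110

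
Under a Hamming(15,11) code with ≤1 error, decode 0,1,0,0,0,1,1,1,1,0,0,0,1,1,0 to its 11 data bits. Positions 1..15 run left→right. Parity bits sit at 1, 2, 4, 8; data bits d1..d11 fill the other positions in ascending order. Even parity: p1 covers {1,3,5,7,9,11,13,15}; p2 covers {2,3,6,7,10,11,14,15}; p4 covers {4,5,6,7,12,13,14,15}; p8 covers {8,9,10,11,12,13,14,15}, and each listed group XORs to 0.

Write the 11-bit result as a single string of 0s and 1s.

s1 (pos 1,3,5,7,9,11,13,15): 0⊕0⊕0⊕1⊕1⊕0⊕1⊕0 = 1
s2 (pos 2,3,6,7,10,11,14,15): 1⊕0⊕1⊕1⊕0⊕0⊕1⊕0 = 0
s4 (pos 4,5,6,7,12,13,14,15): 0⊕0⊕1⊕1⊕0⊕1⊕1⊕0 = 0
s8 (pos 8,9,10,11,12,13,14,15): 1⊕1⊕0⊕0⊕0⊕1⊕1⊕0 = 0
Syndrome s8…s1 = 0001 → error at position 1.
Flip position 1: 010001111000110 → 110001111000110
Read data bits from positions 3,5,6,7,9,10,11,12,13,14,15: 00111000110

00111000110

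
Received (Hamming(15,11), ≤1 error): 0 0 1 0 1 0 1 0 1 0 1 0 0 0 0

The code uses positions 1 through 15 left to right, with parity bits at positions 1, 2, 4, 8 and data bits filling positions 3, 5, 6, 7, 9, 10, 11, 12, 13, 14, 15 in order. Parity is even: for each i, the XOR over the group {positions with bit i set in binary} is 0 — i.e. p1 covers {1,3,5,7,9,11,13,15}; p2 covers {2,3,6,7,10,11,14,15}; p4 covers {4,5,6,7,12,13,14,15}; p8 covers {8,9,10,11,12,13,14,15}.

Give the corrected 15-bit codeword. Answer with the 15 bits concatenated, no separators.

000010101010000

s1 (pos 1,3,5,7,9,11,13,15): 0⊕1⊕1⊕1⊕1⊕1⊕0⊕0 = 1
s2 (pos 2,3,6,7,10,11,14,15): 0⊕1⊕0⊕1⊕0⊕1⊕0⊕0 = 1
s4 (pos 4,5,6,7,12,13,14,15): 0⊕1⊕0⊕1⊕0⊕0⊕0⊕0 = 0
s8 (pos 8,9,10,11,12,13,14,15): 0⊕1⊕0⊕1⊕0⊕0⊕0⊕0 = 0
Syndrome s8…s1 = 0011 → error at position 3.
Flip position 3: 001010101010000 → 000010101010000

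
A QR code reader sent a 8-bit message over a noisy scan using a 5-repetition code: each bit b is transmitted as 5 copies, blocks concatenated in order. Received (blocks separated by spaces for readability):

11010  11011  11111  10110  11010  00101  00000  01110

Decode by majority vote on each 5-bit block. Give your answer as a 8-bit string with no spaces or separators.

Block 1 (11010): 3 ones → 1
Block 2 (11011): 4 ones → 1
Block 3 (11111): 5 ones → 1
Block 4 (10110): 3 ones → 1
Block 5 (11010): 3 ones → 1
Block 6 (00101): 2 ones → 0
Block 7 (00000): 0 ones → 0
Block 8 (01110): 3 ones → 1

11111001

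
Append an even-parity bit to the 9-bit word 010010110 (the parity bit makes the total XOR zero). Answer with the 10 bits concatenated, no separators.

XOR of the 9 data bits: 0⊕1⊕0⊕0⊕1⊕0⊕1⊕1⊕0 = 0
Parity bit = 0 (so all 10 bits XOR to 0).

0100101100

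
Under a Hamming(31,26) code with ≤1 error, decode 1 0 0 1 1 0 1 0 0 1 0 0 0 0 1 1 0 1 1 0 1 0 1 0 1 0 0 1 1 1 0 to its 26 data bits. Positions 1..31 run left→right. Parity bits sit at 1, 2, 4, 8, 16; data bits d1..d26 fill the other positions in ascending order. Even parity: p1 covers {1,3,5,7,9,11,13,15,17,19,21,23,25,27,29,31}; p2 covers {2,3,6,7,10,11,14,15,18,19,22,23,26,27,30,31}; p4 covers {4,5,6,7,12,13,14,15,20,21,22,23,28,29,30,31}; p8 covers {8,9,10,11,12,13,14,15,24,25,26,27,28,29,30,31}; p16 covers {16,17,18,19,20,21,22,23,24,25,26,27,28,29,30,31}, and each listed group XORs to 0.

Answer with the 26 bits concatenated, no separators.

01010100001011010001001110

s1 (pos 1,3,5,7,9,11,13,15,17,19,21,23,25,27,29,31): 1⊕0⊕1⊕1⊕0⊕0⊕0⊕1⊕0⊕1⊕1⊕1⊕1⊕0⊕1⊕0 = 1
s2 (pos 2,3,6,7,10,11,14,15,18,19,22,23,26,27,30,31): 0⊕0⊕0⊕1⊕1⊕0⊕0⊕1⊕1⊕1⊕0⊕1⊕0⊕0⊕1⊕0 = 1
s4 (pos 4,5,6,7,12,13,14,15,20,21,22,23,28,29,30,31): 1⊕1⊕0⊕1⊕0⊕0⊕0⊕1⊕0⊕1⊕0⊕1⊕1⊕1⊕1⊕0 = 1
s8 (pos 8,9,10,11,12,13,14,15,24,25,26,27,28,29,30,31): 0⊕0⊕1⊕0⊕0⊕0⊕0⊕1⊕0⊕1⊕0⊕0⊕1⊕1⊕1⊕0 = 0
s16 (pos 16,17,18,19,20,21,22,23,24,25,26,27,28,29,30,31): 1⊕0⊕1⊕1⊕0⊕1⊕0⊕1⊕0⊕1⊕0⊕0⊕1⊕1⊕1⊕0 = 1
Syndrome s16…s1 = 10111 → error at position 23.
Flip position 23: 1001101001000011011010101001110 → 1001101001000011011010001001110
Read data bits from positions 3,5,6,7,9,10,11,12,13,14,15,17,18,19,20,21,22,23,24,25,26,27,28,29,30,31: 01010100001011010001001110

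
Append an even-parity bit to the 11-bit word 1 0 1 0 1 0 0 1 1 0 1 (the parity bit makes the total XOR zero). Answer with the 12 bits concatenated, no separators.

101010011010

XOR of the 11 data bits: 1⊕0⊕1⊕0⊕1⊕0⊕0⊕1⊕1⊕0⊕1 = 0
Parity bit = 0 (so all 12 bits XOR to 0).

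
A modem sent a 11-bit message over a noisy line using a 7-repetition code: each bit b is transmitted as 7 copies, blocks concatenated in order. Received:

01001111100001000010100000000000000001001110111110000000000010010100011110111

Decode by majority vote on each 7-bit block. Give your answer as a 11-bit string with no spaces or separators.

Block 1 (0100111): 4 ones → 1
Block 2 (1100001): 3 ones → 0
Block 3 (0000101): 2 ones → 0
Block 4 (0000000): 0 ones → 0
Block 5 (0000000): 0 ones → 0
Block 6 (0010011): 3 ones → 0
Block 7 (1011111): 6 ones → 1
Block 8 (0000000): 0 ones → 0
Block 9 (0000100): 1 one → 0
Block 10 (1010001): 3 ones → 0
Block 11 (1110111): 6 ones → 1

10000010001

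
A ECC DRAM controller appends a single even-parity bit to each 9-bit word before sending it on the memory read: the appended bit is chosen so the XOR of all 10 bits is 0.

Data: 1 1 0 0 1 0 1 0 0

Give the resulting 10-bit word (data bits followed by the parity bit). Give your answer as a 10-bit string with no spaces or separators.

XOR of the 9 data bits: 1⊕1⊕0⊕0⊕1⊕0⊕1⊕0⊕0 = 0
Parity bit = 0 (so all 10 bits XOR to 0).

1100101000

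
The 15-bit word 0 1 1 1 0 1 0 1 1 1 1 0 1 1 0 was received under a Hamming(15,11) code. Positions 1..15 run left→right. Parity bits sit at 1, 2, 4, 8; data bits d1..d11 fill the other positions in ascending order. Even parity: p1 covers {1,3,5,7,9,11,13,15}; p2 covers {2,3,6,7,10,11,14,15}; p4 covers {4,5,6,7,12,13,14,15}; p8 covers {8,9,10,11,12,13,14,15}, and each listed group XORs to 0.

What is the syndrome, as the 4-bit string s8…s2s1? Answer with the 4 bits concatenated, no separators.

0000

s1 (pos 1,3,5,7,9,11,13,15): 0⊕1⊕0⊕0⊕1⊕1⊕1⊕0 = 0
s2 (pos 2,3,6,7,10,11,14,15): 1⊕1⊕1⊕0⊕1⊕1⊕1⊕0 = 0
s4 (pos 4,5,6,7,12,13,14,15): 1⊕0⊕1⊕0⊕0⊕1⊕1⊕0 = 0
s8 (pos 8,9,10,11,12,13,14,15): 1⊕1⊕1⊕1⊕0⊕1⊕1⊕0 = 0
Syndrome s8…s1 = 0000 → no error.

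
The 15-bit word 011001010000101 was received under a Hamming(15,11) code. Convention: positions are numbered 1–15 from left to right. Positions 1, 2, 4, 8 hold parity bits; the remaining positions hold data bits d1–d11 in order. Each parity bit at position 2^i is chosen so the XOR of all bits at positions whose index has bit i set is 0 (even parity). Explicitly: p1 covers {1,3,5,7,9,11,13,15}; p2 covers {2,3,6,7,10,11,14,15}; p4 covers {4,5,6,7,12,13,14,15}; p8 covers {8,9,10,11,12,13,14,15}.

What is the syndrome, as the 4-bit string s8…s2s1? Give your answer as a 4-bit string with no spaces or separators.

1101

s1 (pos 1,3,5,7,9,11,13,15): 0⊕1⊕0⊕0⊕0⊕0⊕1⊕1 = 1
s2 (pos 2,3,6,7,10,11,14,15): 1⊕1⊕1⊕0⊕0⊕0⊕0⊕1 = 0
s4 (pos 4,5,6,7,12,13,14,15): 0⊕0⊕1⊕0⊕0⊕1⊕0⊕1 = 1
s8 (pos 8,9,10,11,12,13,14,15): 1⊕0⊕0⊕0⊕0⊕1⊕0⊕1 = 1
Syndrome s8…s1 = 1101 → error at position 13.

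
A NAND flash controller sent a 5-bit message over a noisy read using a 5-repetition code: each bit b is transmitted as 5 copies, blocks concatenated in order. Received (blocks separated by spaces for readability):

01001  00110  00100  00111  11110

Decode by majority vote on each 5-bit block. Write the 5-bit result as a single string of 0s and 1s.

Block 1 (01001): 2 ones → 0
Block 2 (00110): 2 ones → 0
Block 3 (00100): 1 one → 0
Block 4 (00111): 3 ones → 1
Block 5 (11110): 4 ones → 1

00011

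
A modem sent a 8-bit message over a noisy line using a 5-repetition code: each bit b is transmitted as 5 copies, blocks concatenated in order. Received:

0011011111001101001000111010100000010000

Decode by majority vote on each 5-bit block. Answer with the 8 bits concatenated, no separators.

Block 1 (00110): 2 ones → 0
Block 2 (11111): 5 ones → 1
Block 3 (00110): 2 ones → 0
Block 4 (10010): 2 ones → 0
Block 5 (00111): 3 ones → 1
Block 6 (01010): 2 ones → 0
Block 7 (00000): 0 ones → 0
Block 8 (10000): 1 one → 0

01001000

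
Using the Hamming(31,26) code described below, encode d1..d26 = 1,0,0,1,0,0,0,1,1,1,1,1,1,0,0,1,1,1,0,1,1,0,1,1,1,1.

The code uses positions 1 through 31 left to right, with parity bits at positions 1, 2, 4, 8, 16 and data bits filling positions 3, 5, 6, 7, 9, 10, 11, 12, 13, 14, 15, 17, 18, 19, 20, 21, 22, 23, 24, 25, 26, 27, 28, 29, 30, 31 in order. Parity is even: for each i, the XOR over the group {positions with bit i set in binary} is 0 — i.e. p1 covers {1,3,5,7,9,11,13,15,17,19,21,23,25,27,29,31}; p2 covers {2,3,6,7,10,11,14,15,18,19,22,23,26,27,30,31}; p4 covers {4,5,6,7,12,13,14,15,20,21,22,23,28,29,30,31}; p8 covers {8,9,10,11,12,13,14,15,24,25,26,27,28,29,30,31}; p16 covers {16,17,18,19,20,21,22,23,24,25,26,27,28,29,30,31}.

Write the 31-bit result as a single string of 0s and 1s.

Place data at non-parity positions: p1 p2 1 p4 0 0 1 p8 0 0 0 1 1 1 1 p16 1 1 0 0 1 1 1 0 1 1 0 1 1 1 1
p1 (pos 1,3,5,7,9,11,13,15,17,19,21,23,25,27,29,31): XOR of data positions = 1⊕0⊕1⊕0⊕0⊕1⊕1⊕1⊕0⊕1⊕1⊕1⊕0⊕1⊕1 = 0
p2 (pos 2,3,6,7,10,11,14,15,18,19,22,23,26,27,30,31): XOR of data positions = 1⊕0⊕1⊕0⊕0⊕1⊕1⊕1⊕0⊕1⊕1⊕1⊕0⊕1⊕1 = 0
p4 (pos 4,5,6,7,12,13,14,15,20,21,22,23,28,29,30,31): XOR of data positions = 0⊕0⊕1⊕1⊕1⊕1⊕1⊕0⊕1⊕1⊕1⊕1⊕1⊕1⊕1 = 0
p8 (pos 8,9,10,11,12,13,14,15,24,25,26,27,28,29,30,31): XOR of data positions = 0⊕0⊕0⊕1⊕1⊕1⊕1⊕0⊕1⊕1⊕0⊕1⊕1⊕1⊕1 = 0
p16 (pos 16,17,18,19,20,21,22,23,24,25,26,27,28,29,30,31): XOR of data positions = 1⊕1⊕0⊕0⊕1⊕1⊕1⊕0⊕1⊕1⊕0⊕1⊕1⊕1⊕1 = 1
Codeword: 0010001000011111110011101101111

0010001000011111110011101101111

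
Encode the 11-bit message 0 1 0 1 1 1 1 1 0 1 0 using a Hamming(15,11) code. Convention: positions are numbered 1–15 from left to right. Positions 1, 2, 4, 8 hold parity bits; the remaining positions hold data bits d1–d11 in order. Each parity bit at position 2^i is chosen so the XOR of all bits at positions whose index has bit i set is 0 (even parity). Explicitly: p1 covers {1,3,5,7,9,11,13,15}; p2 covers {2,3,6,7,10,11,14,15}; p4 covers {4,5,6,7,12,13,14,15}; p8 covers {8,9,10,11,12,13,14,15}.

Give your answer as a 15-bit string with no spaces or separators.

Place data at non-parity positions: p1 p2 0 p4 1 0 1 p8 1 1 1 1 0 1 0
p1 (pos 1,3,5,7,9,11,13,15): XOR of data positions = 0⊕1⊕1⊕1⊕1⊕0⊕0 = 0
p2 (pos 2,3,6,7,10,11,14,15): XOR of data positions = 0⊕0⊕1⊕1⊕1⊕1⊕0 = 0
p4 (pos 4,5,6,7,12,13,14,15): XOR of data positions = 1⊕0⊕1⊕1⊕0⊕1⊕0 = 0
p8 (pos 8,9,10,11,12,13,14,15): XOR of data positions = 1⊕1⊕1⊕1⊕0⊕1⊕0 = 1
Codeword: 000010111111010

000010111111010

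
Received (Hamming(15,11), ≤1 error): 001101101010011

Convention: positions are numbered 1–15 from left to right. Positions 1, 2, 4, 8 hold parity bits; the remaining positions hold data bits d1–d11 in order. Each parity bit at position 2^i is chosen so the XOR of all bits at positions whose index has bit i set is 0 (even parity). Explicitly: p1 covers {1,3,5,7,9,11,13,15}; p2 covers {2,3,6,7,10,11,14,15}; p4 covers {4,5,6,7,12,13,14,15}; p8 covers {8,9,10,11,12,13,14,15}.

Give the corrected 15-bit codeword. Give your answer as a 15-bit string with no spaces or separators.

001111101010011

s1 (pos 1,3,5,7,9,11,13,15): 0⊕1⊕0⊕1⊕1⊕1⊕0⊕1 = 1
s2 (pos 2,3,6,7,10,11,14,15): 0⊕1⊕1⊕1⊕0⊕1⊕1⊕1 = 0
s4 (pos 4,5,6,7,12,13,14,15): 1⊕0⊕1⊕1⊕0⊕0⊕1⊕1 = 1
s8 (pos 8,9,10,11,12,13,14,15): 0⊕1⊕0⊕1⊕0⊕0⊕1⊕1 = 0
Syndrome s8…s1 = 0101 → error at position 5.
Flip position 5: 001101101010011 → 001111101010011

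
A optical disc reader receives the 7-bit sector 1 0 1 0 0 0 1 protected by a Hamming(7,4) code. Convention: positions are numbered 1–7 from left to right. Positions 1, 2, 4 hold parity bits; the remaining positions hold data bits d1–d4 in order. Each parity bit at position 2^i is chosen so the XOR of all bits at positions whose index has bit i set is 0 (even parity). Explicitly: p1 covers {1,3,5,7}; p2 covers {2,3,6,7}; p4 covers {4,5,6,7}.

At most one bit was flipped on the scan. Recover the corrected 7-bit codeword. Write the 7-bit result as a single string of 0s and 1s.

s1 (pos 1,3,5,7): 1⊕1⊕0⊕1 = 1
s2 (pos 2,3,6,7): 0⊕1⊕0⊕1 = 0
s4 (pos 4,5,6,7): 0⊕0⊕0⊕1 = 1
Syndrome s4…s1 = 101 → error at position 5.
Flip position 5: 1010001 → 1010101

1010101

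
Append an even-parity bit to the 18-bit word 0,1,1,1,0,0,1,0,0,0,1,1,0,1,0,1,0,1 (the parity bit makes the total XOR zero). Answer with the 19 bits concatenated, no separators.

XOR of the 18 data bits: 0⊕1⊕1⊕1⊕0⊕0⊕1⊕0⊕0⊕0⊕1⊕1⊕0⊕1⊕0⊕1⊕0⊕1 = 1
Parity bit = 1 (so all 19 bits XOR to 0).

0111001000110101011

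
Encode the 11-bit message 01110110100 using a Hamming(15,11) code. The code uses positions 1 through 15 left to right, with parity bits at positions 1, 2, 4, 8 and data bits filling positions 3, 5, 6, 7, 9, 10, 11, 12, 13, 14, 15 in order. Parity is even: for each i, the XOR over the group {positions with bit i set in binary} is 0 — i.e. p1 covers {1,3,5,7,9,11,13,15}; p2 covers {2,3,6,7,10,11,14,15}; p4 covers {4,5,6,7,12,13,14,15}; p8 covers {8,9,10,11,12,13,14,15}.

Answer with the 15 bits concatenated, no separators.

Place data at non-parity positions: p1 p2 0 p4 1 1 1 p8 0 1 1 0 1 0 0
p1 (pos 1,3,5,7,9,11,13,15): XOR of data positions = 0⊕1⊕1⊕0⊕1⊕1⊕0 = 0
p2 (pos 2,3,6,7,10,11,14,15): XOR of data positions = 0⊕1⊕1⊕1⊕1⊕0⊕0 = 0
p4 (pos 4,5,6,7,12,13,14,15): XOR of data positions = 1⊕1⊕1⊕0⊕1⊕0⊕0 = 0
p8 (pos 8,9,10,11,12,13,14,15): XOR of data positions = 0⊕1⊕1⊕0⊕1⊕0⊕0 = 1
Codeword: 000011110110100

000011110110100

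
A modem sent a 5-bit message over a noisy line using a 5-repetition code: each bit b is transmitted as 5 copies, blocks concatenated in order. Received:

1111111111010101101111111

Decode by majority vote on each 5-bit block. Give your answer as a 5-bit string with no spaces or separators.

Block 1 (11111): 5 ones → 1
Block 2 (11111): 5 ones → 1
Block 3 (01010): 2 ones → 0
Block 4 (11011): 4 ones → 1
Block 5 (11111): 5 ones → 1

11011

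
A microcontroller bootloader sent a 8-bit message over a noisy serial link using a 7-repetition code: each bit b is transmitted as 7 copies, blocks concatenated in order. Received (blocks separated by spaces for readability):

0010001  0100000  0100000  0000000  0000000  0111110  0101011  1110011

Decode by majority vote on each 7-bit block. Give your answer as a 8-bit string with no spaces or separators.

Block 1 (0010001): 2 ones → 0
Block 2 (0100000): 1 one → 0
Block 3 (0100000): 1 one → 0
Block 4 (0000000): 0 ones → 0
Block 5 (0000000): 0 ones → 0
Block 6 (0111110): 5 ones → 1
Block 7 (0101011): 4 ones → 1
Block 8 (1110011): 5 ones → 1

00000111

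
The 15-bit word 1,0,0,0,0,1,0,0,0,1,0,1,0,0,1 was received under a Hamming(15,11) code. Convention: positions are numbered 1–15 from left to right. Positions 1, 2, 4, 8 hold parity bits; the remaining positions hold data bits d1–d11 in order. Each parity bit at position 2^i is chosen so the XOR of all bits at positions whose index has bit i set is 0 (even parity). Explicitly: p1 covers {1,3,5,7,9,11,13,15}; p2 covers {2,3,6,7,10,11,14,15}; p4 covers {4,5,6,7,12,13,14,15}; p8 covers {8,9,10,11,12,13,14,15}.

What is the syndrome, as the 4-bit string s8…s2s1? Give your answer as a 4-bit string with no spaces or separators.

1110

s1 (pos 1,3,5,7,9,11,13,15): 1⊕0⊕0⊕0⊕0⊕0⊕0⊕1 = 0
s2 (pos 2,3,6,7,10,11,14,15): 0⊕0⊕1⊕0⊕1⊕0⊕0⊕1 = 1
s4 (pos 4,5,6,7,12,13,14,15): 0⊕0⊕1⊕0⊕1⊕0⊕0⊕1 = 1
s8 (pos 8,9,10,11,12,13,14,15): 0⊕0⊕1⊕0⊕1⊕0⊕0⊕1 = 1
Syndrome s8…s1 = 1110 → error at position 14.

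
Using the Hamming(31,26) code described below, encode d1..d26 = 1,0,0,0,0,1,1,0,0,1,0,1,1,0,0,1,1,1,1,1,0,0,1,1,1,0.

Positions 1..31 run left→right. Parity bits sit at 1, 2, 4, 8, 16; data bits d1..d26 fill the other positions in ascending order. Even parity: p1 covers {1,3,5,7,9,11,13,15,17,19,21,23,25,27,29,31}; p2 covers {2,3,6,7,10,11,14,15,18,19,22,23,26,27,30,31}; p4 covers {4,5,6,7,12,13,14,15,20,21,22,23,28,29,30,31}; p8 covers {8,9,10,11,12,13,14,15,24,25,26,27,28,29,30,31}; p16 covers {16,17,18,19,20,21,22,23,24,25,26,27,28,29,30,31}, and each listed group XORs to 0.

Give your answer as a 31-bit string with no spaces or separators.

1011000001100100110011111001110

Place data at non-parity positions: p1 p2 1 p4 0 0 0 p8 0 1 1 0 0 1 0 p16 1 1 0 0 1 1 1 1 1 0 0 1 1 1 0
p1 (pos 1,3,5,7,9,11,13,15,17,19,21,23,25,27,29,31): XOR of data positions = 1⊕0⊕0⊕0⊕1⊕0⊕0⊕1⊕0⊕1⊕1⊕1⊕0⊕1⊕0 = 1
p2 (pos 2,3,6,7,10,11,14,15,18,19,22,23,26,27,30,31): XOR of data positions = 1⊕0⊕0⊕1⊕1⊕1⊕0⊕1⊕0⊕1⊕1⊕0⊕0⊕1⊕0 = 0
p4 (pos 4,5,6,7,12,13,14,15,20,21,22,23,28,29,30,31): XOR of data positions = 0⊕0⊕0⊕0⊕0⊕1⊕0⊕0⊕1⊕1⊕1⊕1⊕1⊕1⊕0 = 1
p8 (pos 8,9,10,11,12,13,14,15,24,25,26,27,28,29,30,31): XOR of data positions = 0⊕1⊕1⊕0⊕0⊕1⊕0⊕1⊕1⊕0⊕0⊕1⊕1⊕1⊕0 = 0
p16 (pos 16,17,18,19,20,21,22,23,24,25,26,27,28,29,30,31): XOR of data positions = 1⊕1⊕0⊕0⊕1⊕1⊕1⊕1⊕1⊕0⊕0⊕1⊕1⊕1⊕0 = 0
Codeword: 1011000001100100110011111001110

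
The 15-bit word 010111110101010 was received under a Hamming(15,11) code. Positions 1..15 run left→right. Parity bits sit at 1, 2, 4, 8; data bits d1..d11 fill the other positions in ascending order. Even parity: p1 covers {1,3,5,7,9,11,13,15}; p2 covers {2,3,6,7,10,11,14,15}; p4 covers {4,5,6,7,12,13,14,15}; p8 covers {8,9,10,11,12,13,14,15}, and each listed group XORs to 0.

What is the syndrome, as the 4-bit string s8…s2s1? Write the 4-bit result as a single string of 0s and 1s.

s1 (pos 1,3,5,7,9,11,13,15): 0⊕0⊕1⊕1⊕0⊕0⊕0⊕0 = 0
s2 (pos 2,3,6,7,10,11,14,15): 1⊕0⊕1⊕1⊕1⊕0⊕1⊕0 = 1
s4 (pos 4,5,6,7,12,13,14,15): 1⊕1⊕1⊕1⊕1⊕0⊕1⊕0 = 0
s8 (pos 8,9,10,11,12,13,14,15): 1⊕0⊕1⊕0⊕1⊕0⊕1⊕0 = 0
Syndrome s8…s1 = 0010 → error at position 2.

0010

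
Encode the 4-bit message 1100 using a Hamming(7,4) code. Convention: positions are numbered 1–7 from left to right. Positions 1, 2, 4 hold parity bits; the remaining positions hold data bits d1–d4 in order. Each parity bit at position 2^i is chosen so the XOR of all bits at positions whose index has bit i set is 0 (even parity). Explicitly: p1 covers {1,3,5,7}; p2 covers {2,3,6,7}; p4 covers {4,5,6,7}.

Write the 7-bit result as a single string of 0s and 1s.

0111100

Place data at non-parity positions: p1 p2 1 p4 1 0 0
p1 (pos 1,3,5,7): XOR of data positions = 1⊕1⊕0 = 0
p2 (pos 2,3,6,7): XOR of data positions = 1⊕0⊕0 = 1
p4 (pos 4,5,6,7): XOR of data positions = 1⊕0⊕0 = 1
Codeword: 0111100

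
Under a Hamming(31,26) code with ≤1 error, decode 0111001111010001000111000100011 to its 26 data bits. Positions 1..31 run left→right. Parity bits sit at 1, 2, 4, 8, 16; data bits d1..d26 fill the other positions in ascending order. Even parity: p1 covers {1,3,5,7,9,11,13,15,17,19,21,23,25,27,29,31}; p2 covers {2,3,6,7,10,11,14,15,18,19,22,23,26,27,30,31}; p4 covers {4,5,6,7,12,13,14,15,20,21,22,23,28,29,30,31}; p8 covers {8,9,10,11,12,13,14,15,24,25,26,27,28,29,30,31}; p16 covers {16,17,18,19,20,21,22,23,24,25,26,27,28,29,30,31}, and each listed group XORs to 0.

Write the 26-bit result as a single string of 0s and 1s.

s1 (pos 1,3,5,7,9,11,13,15,17,19,21,23,25,27,29,31): 0⊕1⊕0⊕1⊕1⊕0⊕0⊕0⊕0⊕0⊕1⊕0⊕0⊕0⊕0⊕1 = 1
s2 (pos 2,3,6,7,10,11,14,15,18,19,22,23,26,27,30,31): 1⊕1⊕0⊕1⊕1⊕0⊕0⊕0⊕0⊕0⊕1⊕0⊕1⊕0⊕1⊕1 = 0
s4 (pos 4,5,6,7,12,13,14,15,20,21,22,23,28,29,30,31): 1⊕0⊕0⊕1⊕1⊕0⊕0⊕0⊕1⊕1⊕1⊕0⊕0⊕0⊕1⊕1 = 0
s8 (pos 8,9,10,11,12,13,14,15,24,25,26,27,28,29,30,31): 1⊕1⊕1⊕0⊕1⊕0⊕0⊕0⊕0⊕0⊕1⊕0⊕0⊕0⊕1⊕1 = 1
s16 (pos 16,17,18,19,20,21,22,23,24,25,26,27,28,29,30,31): 1⊕0⊕0⊕0⊕1⊕1⊕1⊕0⊕0⊕0⊕1⊕0⊕0⊕0⊕1⊕1 = 1
Syndrome s16…s1 = 11001 → error at position 25.
Flip position 25: 0111001111010001000111000100011 → 0111001111010001000111001100011
Read data bits from positions 3,5,6,7,9,10,11,12,13,14,15,17,18,19,20,21,22,23,24,25,26,27,28,29,30,31: 10011101000000111001100011

10011101000000111001100011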